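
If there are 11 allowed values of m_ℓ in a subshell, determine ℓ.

ℓ = 5 (h)

m_ℓ ranges over 2ℓ+1 integers, so 2ℓ+1 = 11 ⇒ ℓ = 5.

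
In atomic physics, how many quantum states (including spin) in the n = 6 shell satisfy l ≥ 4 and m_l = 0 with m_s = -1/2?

2

Go through l = 0, …, 5 (the values permitted for n = 6).
The (l, m_l) pairs meeting l ≥ 4 and m_l = 0 give: l=4 → 1; l=5 → 1.
Orbitals: 1 + 1 = 2. With m_s fixed to a single value there is one state per orbital, giving 2 states.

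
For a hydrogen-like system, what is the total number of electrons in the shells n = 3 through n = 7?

270

Shell n has n² orbitals: 3²=9 + 4²=16 + 5²=25 + 6²=36 + 7²=49 = 135 orbitals.
Two spin states per orbital: 2 × 135 = 270 electrons.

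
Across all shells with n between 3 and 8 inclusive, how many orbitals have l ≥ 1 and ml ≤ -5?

Go shell by shell, enumerating (l, ml) with l ≥ 1 and ml ≤ -5:
n=6 → 1; n=7 → 3; n=8 → 6.
Total orbitals: 1 + 3 + 6 = 10.

10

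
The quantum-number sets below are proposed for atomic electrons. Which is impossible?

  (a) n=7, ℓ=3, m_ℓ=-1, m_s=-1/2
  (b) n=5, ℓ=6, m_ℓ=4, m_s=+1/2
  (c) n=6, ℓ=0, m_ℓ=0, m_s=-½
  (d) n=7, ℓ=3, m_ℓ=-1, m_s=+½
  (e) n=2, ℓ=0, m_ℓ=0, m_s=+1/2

(b)

(b) has ℓ = 6 ≥ n = 5, violating 0 ≤ ℓ ≤ n−1.
The remaining sets (a), (c), (d), (e) satisfy all four rules.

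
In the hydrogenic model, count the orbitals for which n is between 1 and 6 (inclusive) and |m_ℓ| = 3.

12

Per-shell orbital counts meeting the constraint:
n=4 → 2; n=5 → 4; n=6 → 6.
Total orbitals: 2 + 4 + 6 = 12.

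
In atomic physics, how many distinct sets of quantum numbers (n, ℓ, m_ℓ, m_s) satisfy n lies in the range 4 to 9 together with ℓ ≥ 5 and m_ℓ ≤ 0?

140

Per-shell orbital counts meeting the constraint:
n=6 → 6; n=7 → 13; n=8 → 21; n=9 → 30.
Orbitals: 6 + 13 + 21 + 30 = 70. Including both spin states (m_s = ±1/2) gives 2 × 70 = 140 states.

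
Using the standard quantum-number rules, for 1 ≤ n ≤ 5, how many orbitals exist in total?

55

Total orbitals = 1² + 2² + 3² + 4² + 5² = 55.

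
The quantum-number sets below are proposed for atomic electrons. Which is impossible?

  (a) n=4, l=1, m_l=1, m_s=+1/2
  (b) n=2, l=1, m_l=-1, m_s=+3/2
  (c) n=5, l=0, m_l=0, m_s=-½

(b) has m_s = +3/2, but an electron's spin must be ±1/2.
The remaining sets (a), (c) satisfy all four rules.

(b)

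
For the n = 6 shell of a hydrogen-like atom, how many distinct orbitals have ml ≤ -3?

6

The n = 6 shell has l = 0 through 5; check each.
The (l, ml) pairs meeting ml ≤ -3 give: l=3 → 1; l=4 → 2; l=5 → 3.
Total orbitals: 1 + 2 + 3 = 6.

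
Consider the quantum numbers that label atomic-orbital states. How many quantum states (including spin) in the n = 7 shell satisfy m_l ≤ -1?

Per l-value: l=1 → 1; l=2 → 2; l=3 → 3; l=4 → 4; l=5 → 5; l=6 → 6.
Orbitals: 1 + 2 + 3 + 4 + 5 + 6 = 21. Each orbital carries two spin states, so 21 × 2 = 42 states.

42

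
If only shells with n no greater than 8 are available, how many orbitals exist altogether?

Total orbitals = 1² + 2² + 3² + 4² + 5² + 6² + 7² + 8² = 204.

204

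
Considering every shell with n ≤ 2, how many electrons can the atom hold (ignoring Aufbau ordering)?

10

Total orbitals = 1² + 2² = 5. Doubling for spin gives 10 electrons.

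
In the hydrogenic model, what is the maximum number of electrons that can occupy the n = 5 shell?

A shell holds 2n² electrons: 2 × 5² = 2 × 25 = 50.

50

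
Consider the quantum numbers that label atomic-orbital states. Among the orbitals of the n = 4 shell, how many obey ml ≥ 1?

The n = 4 shell has l = 0 through 3; check each.
Contributions: l=1 → 1; l=2 → 2; l=3 → 3.
Total orbitals: 1 + 2 + 3 = 6.

6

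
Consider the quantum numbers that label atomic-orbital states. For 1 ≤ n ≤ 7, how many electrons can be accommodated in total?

280

Total orbitals = 1² + 2² + 3² + 4² + 5² + 6² + 7² = 140. Doubling for spin gives 280 electrons.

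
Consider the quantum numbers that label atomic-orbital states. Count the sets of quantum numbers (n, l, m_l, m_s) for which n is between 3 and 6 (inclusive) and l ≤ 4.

Work shell by shell — for each n, count the (l, m_l) pairs that satisfy l ≤ 4:
n=3 → 9; n=4 → 16; n=5 → 25; n=6 → 25.
Orbitals: 9 + 16 + 25 + 25 = 75. Including both spin states (m_s = ±1/2) gives 2 × 75 = 150 states.

150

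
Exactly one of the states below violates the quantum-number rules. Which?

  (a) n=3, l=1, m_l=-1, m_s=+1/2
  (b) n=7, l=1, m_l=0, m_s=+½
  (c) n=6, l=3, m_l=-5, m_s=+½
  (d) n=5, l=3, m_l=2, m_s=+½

(c) has |m_l| = 5 > l = 3, violating −l ≤ m_l ≤ l.
The remaining sets (a), (b), (d) satisfy all four rules.

(c)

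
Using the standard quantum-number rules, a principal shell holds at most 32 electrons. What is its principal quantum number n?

2n² = 32 ⇒ n² = 16 ⇒ n = 4.

n = 4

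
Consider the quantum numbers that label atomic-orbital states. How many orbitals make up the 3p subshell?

A subshell has 2l+1 orbitals; with l = 1, that's 3.

3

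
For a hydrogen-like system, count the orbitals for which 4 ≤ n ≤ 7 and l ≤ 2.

36

Count contributing orbitals for each principal shell:
n=4 → 9; n=5 → 9; n=6 → 9; n=7 → 9.
Total orbitals: 9 + 9 + 9 + 9 = 36.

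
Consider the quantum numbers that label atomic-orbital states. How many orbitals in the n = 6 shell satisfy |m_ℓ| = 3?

6

With n = 6 the allowed ℓ are 0, 1, …, 5.
The (ℓ, m_ℓ) pairs meeting |m_ℓ| = 3 give: ℓ=3 → 2; ℓ=4 → 2; ℓ=5 → 2.
Total orbitals: 2 + 2 + 2 = 6.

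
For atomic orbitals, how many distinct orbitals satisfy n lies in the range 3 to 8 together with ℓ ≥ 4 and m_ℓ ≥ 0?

60

Count contributing orbitals for each principal shell:
n=5 → 5; n=6 → 11; n=7 → 18; n=8 → 26.
Total orbitals: 5 + 11 + 18 + 26 = 60.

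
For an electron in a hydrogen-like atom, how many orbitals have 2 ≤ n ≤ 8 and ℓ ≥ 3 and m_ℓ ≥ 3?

Work shell by shell — for each n, count the (ℓ, m_ℓ) pairs that satisfy ℓ ≥ 3 and m_ℓ ≥ 3:
n=4 → 1; n=5 → 3; n=6 → 6; n=7 → 10; n=8 → 15.
Total orbitals: 1 + 3 + 6 + 10 + 15 = 35.

35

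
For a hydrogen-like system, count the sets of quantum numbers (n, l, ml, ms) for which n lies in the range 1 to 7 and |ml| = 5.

12

Count contributing orbitals for each principal shell:
n=6 → 2; n=7 → 4.
Orbitals: 2 + 4 = 6. Including both spin states (ms = ±1/2) gives 2 × 6 = 12 states.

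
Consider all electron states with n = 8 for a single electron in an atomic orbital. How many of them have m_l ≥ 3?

30

The n = 8 shell has l = 0 through 7; check each.
Contributions: l=3 → 1; l=4 → 2; l=5 → 3; l=6 → 4; l=7 → 5.
Orbitals: 1 + 2 + 3 + 4 + 5 = 15. Each orbital carries two spin states, so 15 × 2 = 30 states.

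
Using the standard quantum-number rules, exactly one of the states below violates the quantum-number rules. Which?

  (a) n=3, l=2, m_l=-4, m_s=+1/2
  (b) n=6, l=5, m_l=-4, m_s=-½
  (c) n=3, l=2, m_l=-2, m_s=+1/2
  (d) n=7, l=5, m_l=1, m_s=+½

(a) has |m_l| = 4 > l = 2, violating −l ≤ m_l ≤ l.
The remaining sets (b), (c), (d) satisfy all four rules.

(a)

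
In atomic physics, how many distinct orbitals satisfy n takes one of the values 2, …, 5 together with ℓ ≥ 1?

50

Work shell by shell — for each n, count the (ℓ, m_ℓ) pairs that satisfy ℓ ≥ 1:
n=2 → 3; n=3 → 8; n=4 → 15; n=5 → 24.
Total orbitals: 3 + 8 + 15 + 24 = 50.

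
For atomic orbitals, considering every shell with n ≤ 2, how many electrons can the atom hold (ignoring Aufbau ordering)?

Total orbitals = 1² + 2² = 5. Doubling for spin gives 10 electrons.

10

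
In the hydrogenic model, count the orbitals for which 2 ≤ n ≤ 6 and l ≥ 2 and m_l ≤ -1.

Treat each shell separately and count matching orbitals:
n=3 → 2; n=4 → 5; n=5 → 9; n=6 → 14.
Total orbitals: 2 + 5 + 9 + 14 = 30.

30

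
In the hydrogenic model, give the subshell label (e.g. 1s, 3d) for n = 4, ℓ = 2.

ℓ = 2 corresponds to the letter 'd', so the subshell is 4d.

4d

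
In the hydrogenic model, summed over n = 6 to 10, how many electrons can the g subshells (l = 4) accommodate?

90

A g subshell (l = 4) exists for every n ≥ 5, so shells n = 6, 7, 8, 9, 10 each contribute one — 5 subshells.
Since each g subshell holds 2(2·4+1) = 18 electrons, the total is 5 × 18 = 90.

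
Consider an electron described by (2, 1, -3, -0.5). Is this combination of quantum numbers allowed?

The magnetic quantum number must satisfy −ℓ ≤ m_ℓ ≤ ℓ. With ℓ = 1, m_ℓ can only be -1, 0, 1, so m_ℓ = -3 is forbidden.

No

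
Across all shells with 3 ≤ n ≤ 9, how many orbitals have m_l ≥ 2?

Count contributing orbitals for each principal shell:
n=3 → 1; n=4 → 3; n=5 → 6; n=6 → 10; n=7 → 15; n=8 → 21; n=9 → 28.
Total orbitals: 1 + 3 + 6 + 10 + 15 + 21 + 28 = 84.

84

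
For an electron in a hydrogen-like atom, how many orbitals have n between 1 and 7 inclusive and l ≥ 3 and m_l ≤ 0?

Work shell by shell — for each n, count the (l, m_l) pairs that satisfy l ≥ 3 and m_l ≤ 0:
n=4 → 4; n=5 → 9; n=6 → 15; n=7 → 22.
Total orbitals: 4 + 9 + 15 + 22 = 50.

50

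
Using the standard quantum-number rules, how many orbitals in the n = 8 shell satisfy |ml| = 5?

Go through l = 0, …, 7 (the values permitted for n = 8).
Per l-value: l=5 → 2; l=6 → 2; l=7 → 2.
Total orbitals: 2 + 2 + 2 = 6.

6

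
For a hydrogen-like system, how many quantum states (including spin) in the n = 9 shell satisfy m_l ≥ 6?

12

For n = 9, l ranges over 0 … 8.
Contributions: l=6 → 1; l=7 → 2; l=8 → 3.
Orbitals: 1 + 2 + 3 = 6. Each orbital carries two spin states, so 6 × 2 = 12 states.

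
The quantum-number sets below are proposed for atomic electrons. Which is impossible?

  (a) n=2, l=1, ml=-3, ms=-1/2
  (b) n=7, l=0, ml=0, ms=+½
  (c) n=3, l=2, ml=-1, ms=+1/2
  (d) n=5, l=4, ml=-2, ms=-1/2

(a) has |ml| = 3 > l = 1, violating −l ≤ ml ≤ l.
The remaining sets (b), (c), (d) satisfy all four rules.

(a)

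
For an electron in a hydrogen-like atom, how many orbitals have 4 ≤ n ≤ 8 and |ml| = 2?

40

Count contributing orbitals for each principal shell:
n=4 → 4; n=5 → 6; n=6 → 8; n=7 → 10; n=8 → 12.
Total orbitals: 4 + 6 + 8 + 10 + 12 = 40.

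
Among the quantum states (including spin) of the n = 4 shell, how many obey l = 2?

10

For n = 4, l ranges over 0 … 3.
Orbitals with l = 2, by l: l=2 → 5.
Orbitals: 5. Each orbital carries two spin states, so 5 × 2 = 10 states.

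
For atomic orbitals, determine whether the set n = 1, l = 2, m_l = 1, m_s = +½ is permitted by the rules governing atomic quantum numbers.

The orbital quantum number must satisfy 0 ≤ l ≤ n−1. With n = 1 the allowed l values are 0, so l = 2 is out of range.

Invalid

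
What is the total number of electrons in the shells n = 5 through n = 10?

Shell n has n² orbitals: 5²=25 + 6²=36 + 7²=49 + 8²=64 + 9²=81 + 10²=100 = 355 orbitals.
Two spin states per orbital: 2 × 355 = 710 electrons.

710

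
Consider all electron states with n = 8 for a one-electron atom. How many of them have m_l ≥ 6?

6

For n = 8, l ranges over 0 … 7.
Contributions: l=6 → 1; l=7 → 2.
Orbitals: 1 + 2 = 3. Each orbital carries two spin states, so 3 × 2 = 6 states.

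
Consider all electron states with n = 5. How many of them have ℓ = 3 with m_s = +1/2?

For n = 5, ℓ ranges over 0 … 4.
The (ℓ, m_ℓ) pairs meeting ℓ = 3 give: ℓ=3 → 7.
Orbitals: 7. With m_s fixed to a single value there is one state per orbital, giving 7 states.

7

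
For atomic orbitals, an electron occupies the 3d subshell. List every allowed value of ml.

The 3d subshell has l = 2, and ml takes every integer from −l to +l. With l = 2 that gives the 5 values -2, -1, 0, 1, 2.

-2, -1, 0, 1, 2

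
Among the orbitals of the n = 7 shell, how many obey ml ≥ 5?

With n = 7 the allowed l are 0, 1, …, 6.
The (l, ml) pairs meeting ml ≥ 5 give: l=5 → 1; l=6 → 2.
Total orbitals: 1 + 2 = 3.

3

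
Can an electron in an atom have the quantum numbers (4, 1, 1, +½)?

n = 4 is a positive integer. l = 1 satisfies 0 ≤ l ≤ n−1 = 3. ml = 1 lies in the range −l … +l (here −1 … 1). ms = +1/2 is one of ±1/2.
All four constraints are satisfied.

Yes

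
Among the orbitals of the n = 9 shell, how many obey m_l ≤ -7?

For n = 9, l ranges over 0 … 8.
Per l-value: l=7 → 1; l=8 → 2.
Total orbitals: 1 + 2 = 3.

3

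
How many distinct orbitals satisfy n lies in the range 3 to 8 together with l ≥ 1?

For each n in the range, tally the orbitals obeying l ≥ 1:
n=3 → 8; n=4 → 15; n=5 → 24; n=6 → 35; n=7 → 48; n=8 → 63.
Total orbitals: 8 + 15 + 24 + 35 + 48 + 63 = 193.

193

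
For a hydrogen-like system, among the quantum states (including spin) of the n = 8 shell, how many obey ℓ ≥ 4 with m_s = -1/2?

For n = 8, ℓ ranges over 0 … 7.
Per ℓ-value: ℓ=4 → 9; ℓ=5 → 11; ℓ=6 → 13; ℓ=7 → 15.
Orbitals: 9 + 11 + 13 + 15 = 48. With m_s fixed to a single value there is one state per orbital, giving 48 states.

48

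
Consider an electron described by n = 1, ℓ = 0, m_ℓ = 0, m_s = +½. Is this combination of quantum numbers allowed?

n = 1 is a positive integer. ℓ = 0 satisfies 0 ≤ ℓ ≤ n−1 = 0. m_ℓ = 0 lies in the range −ℓ … +ℓ (here 0). m_s = +1/2 is one of ±1/2.
All four constraints are satisfied.

Allowed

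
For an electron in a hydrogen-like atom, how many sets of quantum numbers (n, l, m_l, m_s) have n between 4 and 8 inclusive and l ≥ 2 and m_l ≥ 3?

70

Work shell by shell — for each n, count the (l, m_l) pairs that satisfy l ≥ 2 and m_l ≥ 3:
n=4 → 1; n=5 → 3; n=6 → 6; n=7 → 10; n=8 → 15.
Orbitals: 1 + 3 + 6 + 10 + 15 = 35. Including both spin states (m_s = ±1/2) gives 2 × 35 = 70 states.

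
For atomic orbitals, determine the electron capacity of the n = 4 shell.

32

A shell holds 2n² electrons: 2 × 4² = 2 × 16 = 32.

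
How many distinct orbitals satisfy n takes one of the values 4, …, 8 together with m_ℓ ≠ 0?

Per-shell orbital counts meeting the constraint:
n=4 → 12; n=5 → 20; n=6 → 30; n=7 → 42; n=8 → 56.
Total orbitals: 12 + 20 + 30 + 42 + 56 = 160.

160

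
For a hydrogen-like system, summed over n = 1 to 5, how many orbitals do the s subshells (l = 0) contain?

An s subshell (l = 0) exists for every n ≥ 1, so shells n = 1, 2, 3, 4, 5 each contribute one — 5 subshells.
Since each s subshell has 2·0+1 = 1 orbital, the total is 5 × 1 = 5.

5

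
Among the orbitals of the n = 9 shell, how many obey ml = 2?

Per l-value: l=2 → 1; l=3 → 1; l=4 → 1; l=5 → 1; l=6 → 1; l=7 → 1; l=8 → 1.
Total orbitals: 1 + 1 + 1 + 1 + 1 + 1 + 1 = 7.

7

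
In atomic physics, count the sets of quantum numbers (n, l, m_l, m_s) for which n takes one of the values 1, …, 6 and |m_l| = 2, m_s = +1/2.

20

Work shell by shell — for each n, count the (l, m_l) pairs that satisfy |m_l| = 2:
n=3 → 2; n=4 → 4; n=5 → 6; n=6 → 8.
Orbitals: 2 + 4 + 6 + 8 = 20. With m_s fixed to +1/2 there is one state per orbital, so 20 states.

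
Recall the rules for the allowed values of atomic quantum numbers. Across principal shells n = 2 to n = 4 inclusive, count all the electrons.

Shell n has n² orbitals: 2²=4 + 3²=9 + 4²=16 = 29 orbitals.
Two spin states per orbital: 2 × 29 = 58 electrons.

58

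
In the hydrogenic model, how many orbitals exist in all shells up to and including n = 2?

5

Total orbitals = 1² + 2² = 5.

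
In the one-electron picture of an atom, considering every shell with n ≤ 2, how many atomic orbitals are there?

Total orbitals = 1² + 2² = 5.

5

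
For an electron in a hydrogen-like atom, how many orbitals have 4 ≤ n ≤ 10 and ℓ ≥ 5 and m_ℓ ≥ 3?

65

Treat each shell separately and count matching orbitals:
n=6 → 3; n=7 → 7; n=8 → 12; n=9 → 18; n=10 → 25.
Total orbitals: 3 + 7 + 12 + 18 + 25 = 65.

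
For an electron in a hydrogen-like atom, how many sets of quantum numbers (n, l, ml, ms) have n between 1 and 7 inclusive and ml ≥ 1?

Count contributing orbitals for each principal shell:
n=2 → 1; n=3 → 3; n=4 → 6; n=5 → 10; n=6 → 15; n=7 → 21.
Orbitals: 1 + 3 + 6 + 10 + 15 + 21 = 56. Including both spin states (ms = ±1/2) gives 2 × 56 = 112 states.

112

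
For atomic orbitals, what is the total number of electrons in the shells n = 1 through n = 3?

28

Shell n has n² orbitals: 1²=1 + 2²=4 + 3²=9 = 14 orbitals.
Two spin states per orbital: 2 × 14 = 28 electrons.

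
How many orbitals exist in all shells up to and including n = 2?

5

Total orbitals = 1² + 2² = 5.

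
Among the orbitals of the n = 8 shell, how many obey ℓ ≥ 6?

The n = 8 shell has ℓ = 0 through 7; check each.
The (ℓ, m_ℓ) pairs meeting ℓ ≥ 6 give: ℓ=6 → 13; ℓ=7 → 15.
Total orbitals: 13 + 15 = 28.

28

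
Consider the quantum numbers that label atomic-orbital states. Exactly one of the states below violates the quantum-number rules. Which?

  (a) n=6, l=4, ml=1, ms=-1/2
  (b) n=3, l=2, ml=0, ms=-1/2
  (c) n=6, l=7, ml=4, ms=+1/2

(c) has l = 7 ≥ n = 6, violating 0 ≤ l ≤ n−1.
The remaining sets (a), (b) satisfy all four rules.

(c)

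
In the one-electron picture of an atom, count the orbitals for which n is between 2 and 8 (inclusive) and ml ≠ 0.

168

Count contributing orbitals for each principal shell:
n=2 → 2; n=3 → 6; n=4 → 12; n=5 → 20; n=6 → 30; n=7 → 42; n=8 → 56.
Total orbitals: 2 + 6 + 12 + 20 + 30 + 42 + 56 = 168.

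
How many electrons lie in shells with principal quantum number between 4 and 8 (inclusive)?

Shell n has n² orbitals: 4²=16 + 5²=25 + 6²=36 + 7²=49 + 8²=64 = 190 orbitals.
Two spin states per orbital: 2 × 190 = 380 electrons.

380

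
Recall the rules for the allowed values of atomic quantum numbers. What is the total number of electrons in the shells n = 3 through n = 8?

398

Shell n has n² orbitals: 3²=9 + 4²=16 + 5²=25 + 6²=36 + 7²=49 + 8²=64 = 199 orbitals.
Two spin states per orbital: 2 × 199 = 398 electrons.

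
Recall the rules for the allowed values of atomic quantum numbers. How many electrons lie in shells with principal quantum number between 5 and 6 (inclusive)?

122

Shell n has n² orbitals: 5²=25 + 6²=36 = 61 orbitals.
Two spin states per orbital: 2 × 61 = 122 electrons.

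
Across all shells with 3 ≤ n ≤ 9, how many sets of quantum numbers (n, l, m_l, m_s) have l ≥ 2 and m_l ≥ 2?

168

Work shell by shell — for each n, count the (l, m_l) pairs that satisfy l ≥ 2 and m_l ≥ 2:
n=3 → 1; n=4 → 3; n=5 → 6; n=6 → 10; n=7 → 15; n=8 → 21; n=9 → 28.
Orbitals: 1 + 3 + 6 + 10 + 15 + 21 + 28 = 84. Including both spin states (m_s = ±1/2) gives 2 × 84 = 168 states.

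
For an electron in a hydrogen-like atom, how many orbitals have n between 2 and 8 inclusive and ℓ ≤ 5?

Work shell by shell — for each n, count the (ℓ, m_ℓ) pairs that satisfy ℓ ≤ 5:
n=2 → 4; n=3 → 9; n=4 → 16; n=5 → 25; n=6 → 36; n=7 → 36; n=8 → 36.
Total orbitals: 4 + 9 + 16 + 25 + 36 + 36 + 36 = 162.

162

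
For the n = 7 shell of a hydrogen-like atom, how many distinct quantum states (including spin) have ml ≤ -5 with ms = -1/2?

3

Orbitals with ml ≤ -5, by l: l=5 → 1; l=6 → 2.
Orbitals: 1 + 2 = 3. With ms fixed to a single value there is one state per orbital, giving 3 states.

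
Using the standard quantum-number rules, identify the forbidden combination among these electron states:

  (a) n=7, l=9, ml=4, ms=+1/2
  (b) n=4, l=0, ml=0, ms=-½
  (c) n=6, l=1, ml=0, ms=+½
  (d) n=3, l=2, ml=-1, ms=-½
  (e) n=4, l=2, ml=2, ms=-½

(a) has l = 9 ≥ n = 7, violating 0 ≤ l ≤ n−1.
The remaining sets (b), (c), (d), (e) satisfy all four rules.

(a)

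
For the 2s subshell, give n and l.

The leading integer gives n = 2; the letter 's' means l = 0.

n = 2, l = 0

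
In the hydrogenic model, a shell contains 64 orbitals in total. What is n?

n² = 64 ⇒ n = 8.

n = 8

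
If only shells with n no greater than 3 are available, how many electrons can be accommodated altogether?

28

Total orbitals = 1² + 2² + 3² = 14. Doubling for spin gives 28 electrons.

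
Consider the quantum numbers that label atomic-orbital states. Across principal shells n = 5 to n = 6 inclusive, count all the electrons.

Shell n has n² orbitals: 5²=25 + 6²=36 = 61 orbitals.
Two spin states per orbital: 2 × 61 = 122 electrons.

122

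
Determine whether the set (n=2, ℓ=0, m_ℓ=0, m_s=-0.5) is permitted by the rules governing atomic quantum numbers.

n = 2 is a positive integer. ℓ = 0 satisfies 0 ≤ ℓ ≤ n−1 = 1. m_ℓ = 0 lies in the range −ℓ … +ℓ (here 0). m_s = -1/2 is one of ±1/2.
All four constraints are satisfied.

Valid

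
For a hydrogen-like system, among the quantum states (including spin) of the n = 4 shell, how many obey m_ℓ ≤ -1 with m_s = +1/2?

6

For n = 4, ℓ ranges over 0 … 3.
The (ℓ, m_ℓ) pairs meeting m_ℓ ≤ -1 give: ℓ=1 → 1; ℓ=2 → 2; ℓ=3 → 3.
Orbitals: 1 + 2 + 3 = 6. With m_s fixed to a single value there is one state per orbital, giving 6 states.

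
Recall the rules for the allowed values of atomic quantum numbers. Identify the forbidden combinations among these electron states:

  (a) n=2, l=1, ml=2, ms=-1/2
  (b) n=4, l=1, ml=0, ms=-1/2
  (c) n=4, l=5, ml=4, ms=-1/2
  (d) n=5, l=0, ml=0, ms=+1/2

(a) and (c)

(a) has |ml| = 2 > l = 1, violating −l ≤ ml ≤ l.
(c) has l = 5 ≥ n = 4, violating 0 ≤ l ≤ n−1.
The remaining sets (b), (d) satisfy all four rules.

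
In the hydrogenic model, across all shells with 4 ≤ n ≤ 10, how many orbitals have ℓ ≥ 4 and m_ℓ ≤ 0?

Count contributing orbitals for each principal shell:
n=5 → 5; n=6 → 11; n=7 → 18; n=8 → 26; n=9 → 35; n=10 → 45.
Total orbitals: 5 + 11 + 18 + 26 + 35 + 45 = 140.

140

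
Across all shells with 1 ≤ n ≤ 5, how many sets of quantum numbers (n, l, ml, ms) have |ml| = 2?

Per-shell orbital counts meeting the constraint:
n=3 → 2; n=4 → 4; n=5 → 6.
Orbitals: 2 + 4 + 6 = 12. Including both spin states (ms = ±1/2) gives 2 × 12 = 24 states.

24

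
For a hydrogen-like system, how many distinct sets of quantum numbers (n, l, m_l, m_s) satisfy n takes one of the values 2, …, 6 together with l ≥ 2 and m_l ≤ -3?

20

Go shell by shell, enumerating (l, m_l) with l ≥ 2 and m_l ≤ -3:
n=4 → 1; n=5 → 3; n=6 → 6.
Orbitals: 1 + 3 + 6 = 10. Including both spin states (m_s = ±1/2) gives 2 × 10 = 20 states.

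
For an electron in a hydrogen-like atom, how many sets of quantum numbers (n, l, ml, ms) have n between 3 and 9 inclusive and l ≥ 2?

Count contributing orbitals for each principal shell:
n=3 → 5; n=4 → 12; n=5 → 21; n=6 → 32; n=7 → 45; n=8 → 60; n=9 → 77.
Orbitals: 5 + 12 + 21 + 32 + 45 + 60 + 77 = 252. Including both spin states (ms = ±1/2) gives 2 × 252 = 504 states.

504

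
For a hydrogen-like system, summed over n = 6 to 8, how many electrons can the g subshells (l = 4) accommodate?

A g subshell (l = 4) exists for every n ≥ 5, so shells n = 6, 7, 8 each contribute one — 3 subshells.
Since each g subshell holds 2(2·4+1) = 18 electrons, the total is 3 × 18 = 54.

54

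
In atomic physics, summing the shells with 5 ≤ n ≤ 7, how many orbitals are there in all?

110

Shell n has n² orbitals: 5²=25 + 6²=36 + 7²=49 = 110 orbitals.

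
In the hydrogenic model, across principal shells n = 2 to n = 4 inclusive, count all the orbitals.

29

Shell n has n² orbitals: 2²=4 + 3²=9 + 4²=16 = 29 orbitals.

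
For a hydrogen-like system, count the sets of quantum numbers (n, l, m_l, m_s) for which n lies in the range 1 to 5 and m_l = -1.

20

For each n in the range, tally the orbitals obeying m_l = -1:
n=2 → 1; n=3 → 2; n=4 → 3; n=5 → 4.
Orbitals: 1 + 2 + 3 + 4 = 10. Including both spin states (m_s = ±1/2) gives 2 × 10 = 20 states.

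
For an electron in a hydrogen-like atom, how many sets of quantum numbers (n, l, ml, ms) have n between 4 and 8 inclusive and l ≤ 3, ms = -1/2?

Count contributing orbitals for each principal shell:
n=4 → 16; n=5 → 16; n=6 → 16; n=7 → 16; n=8 → 16.
Orbitals: 16 + 16 + 16 + 16 + 16 = 80. With ms fixed to -1/2 there is one state per orbital, so 80 states.

80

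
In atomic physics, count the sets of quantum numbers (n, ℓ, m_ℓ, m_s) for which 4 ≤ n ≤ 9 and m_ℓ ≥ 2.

166

Work shell by shell — for each n, count the (ℓ, m_ℓ) pairs that satisfy m_ℓ ≥ 2:
n=4 → 3; n=5 → 6; n=6 → 10; n=7 → 15; n=8 → 21; n=9 → 28.
Orbitals: 3 + 6 + 10 + 15 + 21 + 28 = 83. Including both spin states (m_s = ±1/2) gives 2 × 83 = 166 states.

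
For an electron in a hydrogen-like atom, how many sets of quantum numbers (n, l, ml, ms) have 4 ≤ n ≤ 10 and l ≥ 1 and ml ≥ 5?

Treat each shell separately and count matching orbitals:
n=6 → 1; n=7 → 3; n=8 → 6; n=9 → 10; n=10 → 15.
Orbitals: 1 + 3 + 6 + 10 + 15 = 35. Including both spin states (ms = ±1/2) gives 2 × 35 = 70 states.

70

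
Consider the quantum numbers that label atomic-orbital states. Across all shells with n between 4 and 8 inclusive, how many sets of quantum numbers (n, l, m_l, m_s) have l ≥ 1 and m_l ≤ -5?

20

For each n in the range, tally the orbitals obeying l ≥ 1 and m_l ≤ -5:
n=6 → 1; n=7 → 3; n=8 → 6.
Orbitals: 1 + 3 + 6 = 10. Including both spin states (m_s = ±1/2) gives 2 × 10 = 20 states.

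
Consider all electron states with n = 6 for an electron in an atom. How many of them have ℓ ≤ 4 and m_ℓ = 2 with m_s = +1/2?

3

For n = 6, ℓ ranges over 0 … 5.
Contributions: ℓ=2 → 1; ℓ=3 → 1; ℓ=4 → 1.
Orbitals: 1 + 1 + 1 = 3. With m_s fixed to a single value there is one state per orbital, giving 3 states.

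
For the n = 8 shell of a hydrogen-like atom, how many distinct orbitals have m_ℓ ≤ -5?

The n = 8 shell has ℓ = 0 through 7; check each.
Orbitals with m_ℓ ≤ -5, by ℓ: ℓ=5 → 1; ℓ=6 → 2; ℓ=7 → 3.
Total orbitals: 1 + 2 + 3 = 6.

6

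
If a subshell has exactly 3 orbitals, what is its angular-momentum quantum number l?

2l+1 = 3 gives l = 1.

l = 1 (p)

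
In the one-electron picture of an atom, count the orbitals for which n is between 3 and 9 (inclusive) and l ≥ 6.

86

Treat each shell separately and count matching orbitals:
n=7 → 13; n=8 → 28; n=9 → 45.
Total orbitals: 13 + 28 + 45 = 86.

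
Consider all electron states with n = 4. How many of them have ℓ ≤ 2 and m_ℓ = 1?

4

For n = 4, ℓ ranges over 0 … 3.
The (ℓ, m_ℓ) pairs meeting ℓ ≤ 2 and m_ℓ = 1 give: ℓ=1 → 1; ℓ=2 → 1.
Orbitals: 1 + 1 = 2. Each orbital carries two spin states, so 2 × 2 = 4 states.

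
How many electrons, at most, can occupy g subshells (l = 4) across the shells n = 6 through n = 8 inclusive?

54

A g subshell (l = 4) exists for every n ≥ 5, so shells n = 6, 7, 8 each contribute one — 3 subshells.
Since each g subshell holds 2(2·4+1) = 18 electrons, the total is 3 × 18 = 54.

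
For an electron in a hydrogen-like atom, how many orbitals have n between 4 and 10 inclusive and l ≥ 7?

Count contributing orbitals for each principal shell:
n=8 → 15; n=9 → 32; n=10 → 51.
Total orbitals: 15 + 32 + 51 = 98.

98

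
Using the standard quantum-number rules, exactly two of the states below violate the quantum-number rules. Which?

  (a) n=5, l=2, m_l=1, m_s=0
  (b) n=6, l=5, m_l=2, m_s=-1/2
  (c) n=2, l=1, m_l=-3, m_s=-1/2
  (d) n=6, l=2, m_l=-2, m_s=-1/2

(a) has m_s = 0, but an electron's spin must be ±1/2.
(c) has |m_l| = 3 > l = 1, violating −l ≤ m_l ≤ l.
The remaining sets (b), (d) satisfy all four rules.

(a) and (c)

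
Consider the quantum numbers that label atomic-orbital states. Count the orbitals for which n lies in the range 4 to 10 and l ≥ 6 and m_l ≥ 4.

40

Work shell by shell — for each n, count the (l, m_l) pairs that satisfy l ≥ 6 and m_l ≥ 4:
n=7 → 3; n=8 → 7; n=9 → 12; n=10 → 18.
Total orbitals: 3 + 7 + 12 + 18 = 40.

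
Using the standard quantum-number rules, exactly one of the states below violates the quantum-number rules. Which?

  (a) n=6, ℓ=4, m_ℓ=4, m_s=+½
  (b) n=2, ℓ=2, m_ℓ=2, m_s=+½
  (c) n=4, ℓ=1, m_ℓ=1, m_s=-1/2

(b) has ℓ = 2 ≥ n = 2, violating 0 ≤ ℓ ≤ n−1.
The remaining sets (a), (c) satisfy all four rules.

(b)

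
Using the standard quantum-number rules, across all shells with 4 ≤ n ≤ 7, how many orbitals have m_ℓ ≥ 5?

Treat each shell separately and count matching orbitals:
n=6 → 1; n=7 → 3.
Total orbitals: 1 + 3 = 4.

4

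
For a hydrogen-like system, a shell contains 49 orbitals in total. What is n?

n = 7

n² = 49 ⇒ n = 7.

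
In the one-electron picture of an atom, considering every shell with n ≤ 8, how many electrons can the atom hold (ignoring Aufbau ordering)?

408

Total orbitals = 1² + 2² + 3² + 4² + 5² + 6² + 7² + 8² = 204. Doubling for spin gives 408 electrons.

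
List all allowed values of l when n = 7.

l is an integer with 0 ≤ l ≤ n−1, so for n = 7: l = 0, 1, 2, 3, 4, 5, 6.

0, 1, 2, 3, 4, 5, 6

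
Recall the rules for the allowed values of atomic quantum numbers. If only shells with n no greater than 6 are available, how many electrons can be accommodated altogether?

Total orbitals = 1² + 2² + 3² + 4² + 5² + 6² = 91. Doubling for spin gives 182 electrons.

182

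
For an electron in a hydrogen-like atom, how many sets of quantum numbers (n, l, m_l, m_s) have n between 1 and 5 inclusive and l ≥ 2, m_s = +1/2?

38

Per-shell orbital counts meeting the constraint:
n=3 → 5; n=4 → 12; n=5 → 21.
Orbitals: 5 + 12 + 21 = 38. With m_s fixed to +1/2 there is one state per orbital, so 38 states.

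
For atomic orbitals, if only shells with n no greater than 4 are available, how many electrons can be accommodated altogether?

Total orbitals = 1² + 2² + 3² + 4² = 30. Doubling for spin gives 60 electrons.

60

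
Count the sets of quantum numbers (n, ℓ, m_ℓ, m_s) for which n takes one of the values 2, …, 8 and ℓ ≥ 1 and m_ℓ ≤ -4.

Go shell by shell, enumerating (ℓ, m_ℓ) with ℓ ≥ 1 and m_ℓ ≤ -4:
n=5 → 1; n=6 → 3; n=7 → 6; n=8 → 10.
Orbitals: 1 + 3 + 6 + 10 = 20. Including both spin states (m_s = ±1/2) gives 2 × 20 = 40 states.

40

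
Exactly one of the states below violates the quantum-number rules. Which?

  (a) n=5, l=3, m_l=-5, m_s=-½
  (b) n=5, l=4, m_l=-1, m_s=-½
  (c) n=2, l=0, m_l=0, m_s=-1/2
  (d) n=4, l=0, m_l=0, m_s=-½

(a)

(a) has |m_l| = 5 > l = 3, violating −l ≤ m_l ≤ l.
The remaining sets (b), (c), (d) satisfy all four rules.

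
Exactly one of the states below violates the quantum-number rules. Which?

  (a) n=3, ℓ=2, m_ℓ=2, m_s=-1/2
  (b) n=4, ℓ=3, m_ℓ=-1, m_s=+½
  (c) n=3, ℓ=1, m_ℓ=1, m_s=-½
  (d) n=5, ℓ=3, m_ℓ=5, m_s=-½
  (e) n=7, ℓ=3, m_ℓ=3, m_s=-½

(d) has |m_ℓ| = 5 > ℓ = 3, violating −ℓ ≤ m_ℓ ≤ ℓ.
The remaining sets (a), (b), (c), (e) satisfy all four rules.

(d)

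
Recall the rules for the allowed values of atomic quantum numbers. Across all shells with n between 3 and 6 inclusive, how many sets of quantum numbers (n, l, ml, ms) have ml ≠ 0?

136

For each n in the range, tally the orbitals obeying ml ≠ 0:
n=3 → 6; n=4 → 12; n=5 → 20; n=6 → 30.
Orbitals: 6 + 12 + 20 + 30 = 68. Including both spin states (ms = ±1/2) gives 2 × 68 = 136 states.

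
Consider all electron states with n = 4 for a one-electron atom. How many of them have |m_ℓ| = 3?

The (ℓ, m_ℓ) pairs meeting |m_ℓ| = 3 give: ℓ=3 → 2.
Orbitals: 2. Each orbital carries two spin states, so 2 × 2 = 4 states.

4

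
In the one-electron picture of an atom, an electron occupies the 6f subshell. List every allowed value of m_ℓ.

-3, -2, -1, 0, 1, 2, 3

The 6f subshell has ℓ = 3, and m_ℓ takes every integer from −ℓ to +ℓ. With ℓ = 3 that gives the 7 values -3, -2, -1, 0, 1, 2, 3.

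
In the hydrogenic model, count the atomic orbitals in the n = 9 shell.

The n = 9 shell contains n² = 9² = 81 orbitals.

81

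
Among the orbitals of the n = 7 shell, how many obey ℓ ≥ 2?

With n = 7 the allowed ℓ are 0, 1, …, 6.
The (ℓ, m_ℓ) pairs meeting ℓ ≥ 2 give: ℓ=2 → 5; ℓ=3 → 7; ℓ=4 → 9; ℓ=5 → 11; ℓ=6 → 13.
Total orbitals: 5 + 7 + 9 + 11 + 13 = 45.

45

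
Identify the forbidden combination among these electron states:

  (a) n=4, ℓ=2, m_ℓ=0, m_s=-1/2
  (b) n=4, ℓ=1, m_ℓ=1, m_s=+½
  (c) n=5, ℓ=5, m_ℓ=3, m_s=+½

(c)

(c) has ℓ = 5 ≥ n = 5, violating 0 ≤ ℓ ≤ n−1.
The remaining sets (a), (b) satisfy all four rules.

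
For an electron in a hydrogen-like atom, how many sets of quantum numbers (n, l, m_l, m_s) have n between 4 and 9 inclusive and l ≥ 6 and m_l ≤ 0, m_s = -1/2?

Per-shell orbital counts meeting the constraint:
n=7 → 7; n=8 → 15; n=9 → 24.
Orbitals: 7 + 15 + 24 = 46. With m_s fixed to -1/2 there is one state per orbital, so 46 states.

46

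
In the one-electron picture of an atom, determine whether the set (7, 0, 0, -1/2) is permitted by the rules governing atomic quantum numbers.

n = 7 is a positive integer. ℓ = 0 satisfies 0 ≤ ℓ ≤ n−1 = 6. m_ℓ = 0 lies in the range −ℓ … +ℓ (here 0). m_s = -1/2 is one of ±1/2.
All four constraints are satisfied.

Allowed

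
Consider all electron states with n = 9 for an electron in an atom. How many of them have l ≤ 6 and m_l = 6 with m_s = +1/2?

Go through l = 0, …, 8 (the values permitted for n = 9).
Per l-value: l=6 → 1.
Orbitals: 1. With m_s fixed to a single value there is one state per orbital, giving 1 state.

1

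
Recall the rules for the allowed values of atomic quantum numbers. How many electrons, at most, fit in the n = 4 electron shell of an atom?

32

A shell holds 2n² electrons: 2 × 4² = 2 × 16 = 32.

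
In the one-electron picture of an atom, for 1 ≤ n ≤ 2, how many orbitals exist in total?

5

Total orbitals = 1² + 2² = 5.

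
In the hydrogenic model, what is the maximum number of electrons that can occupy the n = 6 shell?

72

A shell holds 2n² electrons: 2 × 6² = 2 × 36 = 72.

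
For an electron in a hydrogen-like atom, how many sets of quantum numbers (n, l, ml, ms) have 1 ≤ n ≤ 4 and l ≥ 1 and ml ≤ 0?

32

Count contributing orbitals for each principal shell:
n=2 → 2; n=3 → 5; n=4 → 9.
Orbitals: 2 + 5 + 9 = 16. Including both spin states (ms = ±1/2) gives 2 × 16 = 32 states.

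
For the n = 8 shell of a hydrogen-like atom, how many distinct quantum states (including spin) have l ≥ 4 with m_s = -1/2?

48

The n = 8 shell has l = 0 through 7; check each.
Contributions: l=4 → 9; l=5 → 11; l=6 → 13; l=7 → 15.
Orbitals: 9 + 11 + 13 + 15 = 48. With m_s fixed to a single value there is one state per orbital, giving 48 states.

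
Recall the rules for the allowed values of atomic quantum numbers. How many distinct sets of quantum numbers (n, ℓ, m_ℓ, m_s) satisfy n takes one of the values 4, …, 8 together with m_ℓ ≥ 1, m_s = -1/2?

Count contributing orbitals for each principal shell:
n=4 → 6; n=5 → 10; n=6 → 15; n=7 → 21; n=8 → 28.
Orbitals: 6 + 10 + 15 + 21 + 28 = 80. With m_s fixed to -1/2 there is one state per orbital, so 80 states.

80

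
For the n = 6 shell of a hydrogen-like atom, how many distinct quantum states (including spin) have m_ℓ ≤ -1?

30

The n = 6 shell has ℓ = 0 through 5; check each.
Per ℓ-value: ℓ=1 → 1; ℓ=2 → 2; ℓ=3 → 3; ℓ=4 → 4; ℓ=5 → 5.
Orbitals: 1 + 2 + 3 + 4 + 5 = 15. Each orbital carries two spin states, so 15 × 2 = 30 states.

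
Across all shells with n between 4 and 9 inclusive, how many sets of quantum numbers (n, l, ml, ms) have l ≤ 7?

508

For each n in the range, tally the orbitals obeying l ≤ 7:
n=4 → 16; n=5 → 25; n=6 → 36; n=7 → 49; n=8 → 64; n=9 → 64.
Orbitals: 16 + 25 + 36 + 49 + 64 + 64 = 254. Including both spin states (ms = ±1/2) gives 2 × 254 = 508 states.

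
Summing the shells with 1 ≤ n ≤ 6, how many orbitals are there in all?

Shell n has n² orbitals: 1²=1 + 2²=4 + 3²=9 + 4²=16 + 5²=25 + 6²=36 = 91 orbitals.

91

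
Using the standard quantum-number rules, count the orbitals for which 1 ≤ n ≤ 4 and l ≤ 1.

13

Per-shell orbital counts meeting the constraint:
n=1 → 1; n=2 → 4; n=3 → 4; n=4 → 4.
Total orbitals: 1 + 4 + 4 + 4 = 13.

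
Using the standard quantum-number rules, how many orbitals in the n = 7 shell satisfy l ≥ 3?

The (l, m_l) pairs meeting l ≥ 3 give: l=3 → 7; l=4 → 9; l=5 → 11; l=6 → 13.
Total orbitals: 7 + 9 + 11 + 13 = 40.

40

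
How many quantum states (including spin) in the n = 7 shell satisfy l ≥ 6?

Per l-value: l=6 → 13.
Orbitals: 13. Each orbital carries two spin states, so 13 × 2 = 26 states.

26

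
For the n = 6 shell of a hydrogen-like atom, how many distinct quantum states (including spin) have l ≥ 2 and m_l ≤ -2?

For n = 6, l ranges over 0 … 5.
Per l-value: l=2 → 1; l=3 → 2; l=4 → 3; l=5 → 4.
Orbitals: 1 + 2 + 3 + 4 = 10. Each orbital carries two spin states, so 10 × 2 = 20 states.

20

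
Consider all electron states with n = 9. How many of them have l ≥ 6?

90

Contributions: l=6 → 13; l=7 → 15; l=8 → 17.
Orbitals: 13 + 15 + 17 = 45. Each orbital carries two spin states, so 45 × 2 = 90 states.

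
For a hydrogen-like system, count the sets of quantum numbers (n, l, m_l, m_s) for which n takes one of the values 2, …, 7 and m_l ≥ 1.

112

Treat each shell separately and count matching orbitals:
n=2 → 1; n=3 → 3; n=4 → 6; n=5 → 10; n=6 → 15; n=7 → 21.
Orbitals: 1 + 3 + 6 + 10 + 15 + 21 = 56. Including both spin states (m_s = ±1/2) gives 2 × 56 = 112 states.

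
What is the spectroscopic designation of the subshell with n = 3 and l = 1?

3p

l = 1 corresponds to the letter 'p', so the subshell is 3p.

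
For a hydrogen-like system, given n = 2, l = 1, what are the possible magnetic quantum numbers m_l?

m_l takes every integer from −l to +l. With l = 1 that gives the 3 values -1, 0, 1.

-1, 0, 1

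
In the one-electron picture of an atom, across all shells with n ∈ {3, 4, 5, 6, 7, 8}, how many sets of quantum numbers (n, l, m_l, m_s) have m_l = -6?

6

Count contributing orbitals for each principal shell:
n=7 → 1; n=8 → 2.
Orbitals: 1 + 2 = 3. Including both spin states (m_s = ±1/2) gives 2 × 3 = 6 states.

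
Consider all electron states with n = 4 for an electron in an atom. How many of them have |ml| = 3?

4

For n = 4, l ranges over 0 … 3.
Per l-value: l=3 → 2.
Orbitals: 2. Each orbital carries two spin states, so 2 × 2 = 4 states.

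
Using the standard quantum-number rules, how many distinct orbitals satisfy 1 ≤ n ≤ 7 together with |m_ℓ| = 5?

For each n in the range, tally the orbitals obeying |m_ℓ| = 5:
n=6 → 2; n=7 → 4.
Total orbitals: 2 + 4 = 6.

6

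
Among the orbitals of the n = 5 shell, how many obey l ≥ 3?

16

Orbitals with l ≥ 3, by l: l=3 → 7; l=4 → 9.
Total orbitals: 7 + 9 = 16.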